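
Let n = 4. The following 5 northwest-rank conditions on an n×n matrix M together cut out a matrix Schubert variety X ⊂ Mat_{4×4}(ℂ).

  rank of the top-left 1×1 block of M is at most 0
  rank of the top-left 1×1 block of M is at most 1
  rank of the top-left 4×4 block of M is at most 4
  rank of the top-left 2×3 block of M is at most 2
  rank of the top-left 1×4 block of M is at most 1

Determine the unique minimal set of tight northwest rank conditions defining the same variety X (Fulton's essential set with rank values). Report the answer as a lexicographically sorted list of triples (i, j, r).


Rank table r_w(4×4) implied by the 5 constraints:

  R[1]: 0 | 1 | 1 | 1
  R[2]: 1 | 2 | 2 | 2
  R[3]: 1 | 2 | 3 | 3
  R[4]: 1 | 2 | 3 | 4

so w = (2, 1, 3, 4).

D(w) has 1 cell with 1 SE-corner; essential set:

[(1, 1, 0)]


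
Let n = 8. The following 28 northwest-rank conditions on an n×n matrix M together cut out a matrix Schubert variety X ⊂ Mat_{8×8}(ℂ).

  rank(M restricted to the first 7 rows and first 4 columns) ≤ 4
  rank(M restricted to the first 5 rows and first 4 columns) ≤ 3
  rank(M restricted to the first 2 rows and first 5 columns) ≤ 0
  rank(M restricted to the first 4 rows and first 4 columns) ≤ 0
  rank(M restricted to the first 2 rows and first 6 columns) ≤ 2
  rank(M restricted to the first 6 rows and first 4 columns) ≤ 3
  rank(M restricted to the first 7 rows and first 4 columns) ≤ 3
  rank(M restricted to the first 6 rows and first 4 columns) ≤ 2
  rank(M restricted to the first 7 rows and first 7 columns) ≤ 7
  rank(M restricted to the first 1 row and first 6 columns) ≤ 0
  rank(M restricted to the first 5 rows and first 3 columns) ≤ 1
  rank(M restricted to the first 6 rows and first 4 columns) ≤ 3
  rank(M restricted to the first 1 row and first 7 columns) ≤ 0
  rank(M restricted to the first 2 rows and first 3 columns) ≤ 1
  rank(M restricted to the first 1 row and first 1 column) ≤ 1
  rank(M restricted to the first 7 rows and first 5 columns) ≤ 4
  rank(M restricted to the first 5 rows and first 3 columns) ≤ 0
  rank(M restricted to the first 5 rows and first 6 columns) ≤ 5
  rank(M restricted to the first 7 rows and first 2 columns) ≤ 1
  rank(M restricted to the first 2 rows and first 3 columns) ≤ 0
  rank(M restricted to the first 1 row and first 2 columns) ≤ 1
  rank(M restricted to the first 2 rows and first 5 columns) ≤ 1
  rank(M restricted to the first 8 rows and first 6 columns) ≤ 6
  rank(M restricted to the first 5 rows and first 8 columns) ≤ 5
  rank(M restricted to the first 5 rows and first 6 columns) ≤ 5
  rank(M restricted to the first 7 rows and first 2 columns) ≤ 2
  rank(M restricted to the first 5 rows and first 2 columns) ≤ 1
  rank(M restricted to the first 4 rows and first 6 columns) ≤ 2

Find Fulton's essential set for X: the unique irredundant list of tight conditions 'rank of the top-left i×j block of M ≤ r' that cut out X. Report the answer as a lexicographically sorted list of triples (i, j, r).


Recovering R(i,j) via the rank-extension bound from the 28 conditions:

  i=1: 0  0  0  0  0  0  0  1
  i=2: 0  0  0  0  0  1  1  2
  i=3: 0  0  0  0  1  2  2  3
  i=4: 0  0  0  0  1  2  3  4
  i=5: 0  0  0  1  2  3  4  5
  i=6: 1  1  1  2  3  4  5  6
  i=7: 1  1  2  3  4  5  6  7
  i=8: 1  2  3  4  5  6  7  8

giving w = (8, 6, 5, 7, 4, 1, 3, 2) via Δ²R.

ℓ(w)=24; the 5 essential cells (i,j,r):

[(1, 7, 0), (2, 5, 0), (4, 4, 0), (5, 3, 0), (7, 2, 1)]


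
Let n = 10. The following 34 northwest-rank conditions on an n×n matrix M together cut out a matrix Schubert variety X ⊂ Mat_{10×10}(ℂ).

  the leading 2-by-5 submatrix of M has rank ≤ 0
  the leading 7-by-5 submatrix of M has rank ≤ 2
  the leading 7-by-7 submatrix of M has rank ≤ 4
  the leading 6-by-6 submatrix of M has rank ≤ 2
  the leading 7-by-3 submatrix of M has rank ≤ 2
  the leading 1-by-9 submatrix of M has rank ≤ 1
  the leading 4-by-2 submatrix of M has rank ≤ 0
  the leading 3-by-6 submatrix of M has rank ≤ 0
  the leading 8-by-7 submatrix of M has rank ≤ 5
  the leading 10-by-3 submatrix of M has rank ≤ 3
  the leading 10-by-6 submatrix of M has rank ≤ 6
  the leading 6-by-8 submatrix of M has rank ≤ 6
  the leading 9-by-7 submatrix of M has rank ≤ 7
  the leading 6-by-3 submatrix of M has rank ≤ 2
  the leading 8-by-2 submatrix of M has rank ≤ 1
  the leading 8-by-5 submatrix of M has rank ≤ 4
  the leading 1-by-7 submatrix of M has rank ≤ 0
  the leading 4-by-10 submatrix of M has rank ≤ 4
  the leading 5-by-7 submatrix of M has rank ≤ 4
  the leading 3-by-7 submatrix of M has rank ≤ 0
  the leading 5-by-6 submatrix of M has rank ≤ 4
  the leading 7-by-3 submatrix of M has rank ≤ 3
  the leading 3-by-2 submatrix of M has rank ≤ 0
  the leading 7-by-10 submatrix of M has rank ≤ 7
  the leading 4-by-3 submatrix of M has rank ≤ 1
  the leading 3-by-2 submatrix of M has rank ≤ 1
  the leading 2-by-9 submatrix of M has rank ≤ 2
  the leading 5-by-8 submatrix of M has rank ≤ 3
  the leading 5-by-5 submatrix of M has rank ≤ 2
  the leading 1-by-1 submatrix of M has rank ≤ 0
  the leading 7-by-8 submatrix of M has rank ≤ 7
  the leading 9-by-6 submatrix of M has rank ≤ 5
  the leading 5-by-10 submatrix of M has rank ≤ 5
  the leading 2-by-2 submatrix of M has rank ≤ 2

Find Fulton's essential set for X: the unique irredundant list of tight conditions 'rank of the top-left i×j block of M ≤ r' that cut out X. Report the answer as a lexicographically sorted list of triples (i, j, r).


Computing R[i][j] = min implied NW-rank bound (n=10, 34 conditions):

  i=1: 0 0 0 0 0 0 0 1 1 1
  i=2: 0 0 0 0 0 0 0 1 2 2
  i=3: 0 0 0 0 0 0 0 1 2 3
  i=4: 0 0 1 1 1 1 1 2 3 4
  i=5: 1 1 2 2 2 2 2 3 4 5
  i=6: 1 1 2 2 2 2 3 4 5 6
  i=7: 1 1 2 2 2 3 4 5 6 7
  i=8: 1 1 2 3 3 4 5 6 7 8
  i=9: 1 2 3 4 4 5 6 7 8 9
  i=10: 1 2 3 4 5 6 7 8 9 10

the unique w with this rank table is (8, 9, 10, 3, 1, 7, 6, 4, 2, 5).

Fulton essential set (5 of the 31 Rothe cells):

[(3, 7, 0), (4, 2, 0), (6, 6, 2), (7, 5, 2), (8, 2, 1)]


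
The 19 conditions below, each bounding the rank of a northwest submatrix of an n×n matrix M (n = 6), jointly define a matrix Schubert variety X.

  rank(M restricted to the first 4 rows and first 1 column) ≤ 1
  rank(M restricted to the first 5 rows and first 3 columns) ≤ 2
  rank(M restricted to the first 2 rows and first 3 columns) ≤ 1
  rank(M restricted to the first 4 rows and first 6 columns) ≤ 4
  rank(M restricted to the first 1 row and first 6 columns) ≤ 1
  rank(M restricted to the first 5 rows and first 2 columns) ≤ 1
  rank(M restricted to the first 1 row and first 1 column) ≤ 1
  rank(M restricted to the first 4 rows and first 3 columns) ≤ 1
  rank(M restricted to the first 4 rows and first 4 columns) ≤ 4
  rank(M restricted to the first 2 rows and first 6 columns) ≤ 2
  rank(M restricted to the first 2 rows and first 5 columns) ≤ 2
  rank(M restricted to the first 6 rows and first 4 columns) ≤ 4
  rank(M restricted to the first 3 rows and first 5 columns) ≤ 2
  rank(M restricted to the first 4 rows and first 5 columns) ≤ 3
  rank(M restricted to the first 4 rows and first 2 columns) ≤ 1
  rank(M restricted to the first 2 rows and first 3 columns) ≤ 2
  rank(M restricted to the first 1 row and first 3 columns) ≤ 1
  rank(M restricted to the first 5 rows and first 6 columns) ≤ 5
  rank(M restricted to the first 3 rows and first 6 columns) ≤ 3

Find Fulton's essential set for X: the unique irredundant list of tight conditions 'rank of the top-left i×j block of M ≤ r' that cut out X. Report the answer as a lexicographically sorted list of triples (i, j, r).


The tightest implied rank at each (i,j), from the 19 conditions:

  R[1]: 1 | 1 | 1 | 1 | 1 | 1
  R[2]: 1 | 1 | 1 | 2 | 2 | 2
  R[3]: 1 | 1 | 1 | 2 | 2 | 3
  R[4]: 1 | 1 | 1 | 2 | 3 | 4
  R[5]: 1 | 1 | 2 | 3 | 4 | 5
  R[6]: 1 | 2 | 3 | 4 | 5 | 6

so w = (1, 4, 6, 5, 3, 2).

Fulton essential set (3 of the 8 Rothe cells):

[(3, 5, 2), (4, 3, 1), (5, 2, 1)]


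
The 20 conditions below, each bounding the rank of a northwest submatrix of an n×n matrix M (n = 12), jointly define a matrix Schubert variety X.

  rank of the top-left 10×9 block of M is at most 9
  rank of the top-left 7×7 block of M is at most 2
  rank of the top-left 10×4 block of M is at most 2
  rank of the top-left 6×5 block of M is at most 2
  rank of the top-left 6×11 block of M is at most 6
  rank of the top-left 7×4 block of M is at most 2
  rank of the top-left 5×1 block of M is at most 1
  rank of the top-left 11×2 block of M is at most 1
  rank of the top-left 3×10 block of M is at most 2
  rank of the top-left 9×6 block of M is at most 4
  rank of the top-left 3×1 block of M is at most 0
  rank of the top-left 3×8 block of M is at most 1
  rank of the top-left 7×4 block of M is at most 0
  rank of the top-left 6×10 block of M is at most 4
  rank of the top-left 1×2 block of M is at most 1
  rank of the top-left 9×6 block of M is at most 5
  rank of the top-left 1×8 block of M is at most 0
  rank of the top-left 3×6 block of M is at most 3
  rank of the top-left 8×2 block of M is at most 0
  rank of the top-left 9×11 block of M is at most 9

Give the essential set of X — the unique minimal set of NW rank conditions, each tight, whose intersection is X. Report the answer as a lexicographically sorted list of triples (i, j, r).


The tightest implied rank at each (i,j), from the 20 conditions:

  0, 0, 0, 0, 0, 0, 0, 0, 1, 1, 1, 1
  0, 0, 0, 0, 1, 1, 1, 1, 2, 2, 2, 2
  0, 0, 0, 0, 1, 1, 1, 1, 2, 2, 3, 3
  0, 0, 0, 0, 1, 2, 2, 2, 3, 3, 4, 4
  0, 0, 0, 0, 1, 2, 2, 3, 4, 4, 5, 5
  0, 0, 0, 0, 1, 2, 2, 3, 4, 4, 5, 6
  0, 0, 0, 0, 1, 2, 2, 3, 4, 5, 6, 7
  0, 0, 1, 1, 2, 3, 3, 4, 5, 6, 7, 8
  1, 1, 2, 2, 3, 4, 4, 5, 6, 7, 8, 9
  1, 1, 2, 2, 3, 4, 5, 6, 7, 8, 9, 10
  1, 1, 2, 3, 4, 5, 6, 7, 8, 9, 10, 11
  1, 2, 3, 4, 5, 6, 7, 8, 9, 10, 11, 12

giving w = (9, 5, 11, 6, 8, 12, 10, 3, 1, 7, 4, 2) via Δ²R.

Fulton essential set (9 of the 45 Rothe cells):

[(1, 8, 0), (3, 8, 1), (3, 10, 2), (6, 10, 4), (7, 4, 0), (7, 7, 2), (8, 2, 0), (10, 4, 2), (11, 2, 1)]


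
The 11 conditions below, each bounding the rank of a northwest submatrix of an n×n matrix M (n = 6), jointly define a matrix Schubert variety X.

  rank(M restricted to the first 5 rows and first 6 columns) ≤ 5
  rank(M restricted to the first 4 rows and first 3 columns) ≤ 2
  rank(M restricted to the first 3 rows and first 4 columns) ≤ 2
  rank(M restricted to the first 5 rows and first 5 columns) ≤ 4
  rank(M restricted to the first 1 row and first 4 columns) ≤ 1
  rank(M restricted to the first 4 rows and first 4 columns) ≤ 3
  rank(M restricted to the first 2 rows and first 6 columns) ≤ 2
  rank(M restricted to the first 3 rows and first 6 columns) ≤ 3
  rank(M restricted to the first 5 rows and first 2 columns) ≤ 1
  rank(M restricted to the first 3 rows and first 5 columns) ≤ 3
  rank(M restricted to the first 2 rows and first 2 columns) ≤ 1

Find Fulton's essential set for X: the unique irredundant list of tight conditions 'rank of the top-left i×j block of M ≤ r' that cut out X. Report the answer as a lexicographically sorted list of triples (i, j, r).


The tightest implied rank at each (i,j), from the 11 conditions:

  R[1]: 1  1  1  1  1  1
  R[2]: 1  1  2  2  2  2
  R[3]: 1  1  2  2  3  3
  R[4]: 1  1  2  3  4  4
  R[5]: 1  1  2  3  4  5
  R[6]: 1  2  3  4  5  6

giving w = (1, 3, 5, 4, 6, 2) via Δ²R.

|D(w)|=5, |Ess(w)|=2:

[(3, 4, 2), (5, 2, 1)]


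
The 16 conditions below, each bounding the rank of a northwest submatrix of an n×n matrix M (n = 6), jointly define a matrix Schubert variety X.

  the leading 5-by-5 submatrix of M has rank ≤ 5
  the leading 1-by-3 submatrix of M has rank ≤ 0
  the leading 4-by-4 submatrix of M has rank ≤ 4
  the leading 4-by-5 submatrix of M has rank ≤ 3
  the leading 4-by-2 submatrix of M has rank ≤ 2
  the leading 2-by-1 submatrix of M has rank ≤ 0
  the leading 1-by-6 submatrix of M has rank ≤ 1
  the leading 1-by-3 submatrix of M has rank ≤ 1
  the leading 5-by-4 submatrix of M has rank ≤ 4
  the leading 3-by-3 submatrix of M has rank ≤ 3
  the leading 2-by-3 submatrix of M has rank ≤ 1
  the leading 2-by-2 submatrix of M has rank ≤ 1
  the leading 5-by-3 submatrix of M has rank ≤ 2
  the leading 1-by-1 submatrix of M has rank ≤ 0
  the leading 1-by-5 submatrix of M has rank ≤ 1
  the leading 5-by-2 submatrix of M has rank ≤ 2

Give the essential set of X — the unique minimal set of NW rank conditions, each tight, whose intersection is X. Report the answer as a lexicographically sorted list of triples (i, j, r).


Reconstructing r_w from the 16 given conditions:

  0  0  0  1  1  1
  0  1  1  2  2  2
  1  2  2  3  3  3
  1  2  2  3  3  4
  1  2  2  3  4  5
  1  2  3  4  5  6

second differences of R give the permutation w = (4, 2, 1, 6, 5, 3).

Rothe diagram D(w) (7 cells), 4 SE-corners (essential conditions):

[(1, 3, 0), (2, 1, 0), (4, 5, 3), (5, 3, 2)]


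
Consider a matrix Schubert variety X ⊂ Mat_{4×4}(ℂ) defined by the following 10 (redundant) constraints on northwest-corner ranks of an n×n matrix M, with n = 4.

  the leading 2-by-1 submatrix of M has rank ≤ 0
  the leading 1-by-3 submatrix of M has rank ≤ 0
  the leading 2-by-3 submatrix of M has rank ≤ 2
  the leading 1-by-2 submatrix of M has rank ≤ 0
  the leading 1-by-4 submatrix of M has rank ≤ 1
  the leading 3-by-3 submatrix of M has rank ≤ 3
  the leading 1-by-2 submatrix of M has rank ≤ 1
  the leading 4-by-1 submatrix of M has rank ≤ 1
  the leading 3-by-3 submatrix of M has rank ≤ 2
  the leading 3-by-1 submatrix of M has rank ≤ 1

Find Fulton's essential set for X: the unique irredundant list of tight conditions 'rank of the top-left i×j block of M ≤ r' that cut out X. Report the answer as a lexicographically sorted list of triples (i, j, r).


Computing R[i][j] = min implied NW-rank bound (n=4, 10 conditions):

  R[1]: 0, 0, 0, 1
  R[2]: 0, 1, 1, 2
  R[3]: 1, 2, 2, 3
  R[4]: 1, 2, 3, 4

hence w(1..4) = (4, 2, 1, 3).

Fulton essential set (2 of the 4 Rothe cells):

[(1, 3, 0), (2, 1, 0)]


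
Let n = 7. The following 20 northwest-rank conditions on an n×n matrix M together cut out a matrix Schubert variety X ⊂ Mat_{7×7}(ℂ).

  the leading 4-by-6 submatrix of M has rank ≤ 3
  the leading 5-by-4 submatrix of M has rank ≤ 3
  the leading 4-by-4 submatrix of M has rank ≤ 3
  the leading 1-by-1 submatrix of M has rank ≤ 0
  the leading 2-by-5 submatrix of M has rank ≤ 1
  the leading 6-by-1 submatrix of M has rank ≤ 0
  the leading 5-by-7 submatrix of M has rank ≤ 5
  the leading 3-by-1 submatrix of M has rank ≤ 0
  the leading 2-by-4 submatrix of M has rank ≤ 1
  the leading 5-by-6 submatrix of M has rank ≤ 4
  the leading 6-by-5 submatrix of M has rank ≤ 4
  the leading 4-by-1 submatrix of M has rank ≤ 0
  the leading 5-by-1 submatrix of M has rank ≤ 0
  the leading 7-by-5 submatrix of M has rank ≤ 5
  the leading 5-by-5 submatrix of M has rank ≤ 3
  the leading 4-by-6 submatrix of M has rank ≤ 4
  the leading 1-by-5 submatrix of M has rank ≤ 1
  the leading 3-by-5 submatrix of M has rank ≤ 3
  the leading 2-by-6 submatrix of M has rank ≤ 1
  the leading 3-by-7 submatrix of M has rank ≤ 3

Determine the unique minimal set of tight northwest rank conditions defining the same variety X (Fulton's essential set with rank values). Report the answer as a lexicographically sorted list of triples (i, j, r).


Computing R[i][j] = min implied NW-rank bound (n=7, 20 conditions):

  0 | 1 | 1 | 1 | 1 | 1 | 1
  0 | 1 | 1 | 1 | 1 | 1 | 2
  0 | 1 | 2 | 2 | 2 | 2 | 3
  0 | 1 | 2 | 3 | 3 | 3 | 4
  0 | 1 | 2 | 3 | 3 | 4 | 5
  0 | 1 | 2 | 3 | 4 | 5 | 6
  1 | 2 | 3 | 4 | 5 | 6 | 7

giving w = (2, 7, 3, 4, 6, 5, 1) via Δ²R.

D(w) has 11 cells with 3 SE-corners; essential set:

[(2, 6, 1), (5, 5, 3), (6, 1, 0)]


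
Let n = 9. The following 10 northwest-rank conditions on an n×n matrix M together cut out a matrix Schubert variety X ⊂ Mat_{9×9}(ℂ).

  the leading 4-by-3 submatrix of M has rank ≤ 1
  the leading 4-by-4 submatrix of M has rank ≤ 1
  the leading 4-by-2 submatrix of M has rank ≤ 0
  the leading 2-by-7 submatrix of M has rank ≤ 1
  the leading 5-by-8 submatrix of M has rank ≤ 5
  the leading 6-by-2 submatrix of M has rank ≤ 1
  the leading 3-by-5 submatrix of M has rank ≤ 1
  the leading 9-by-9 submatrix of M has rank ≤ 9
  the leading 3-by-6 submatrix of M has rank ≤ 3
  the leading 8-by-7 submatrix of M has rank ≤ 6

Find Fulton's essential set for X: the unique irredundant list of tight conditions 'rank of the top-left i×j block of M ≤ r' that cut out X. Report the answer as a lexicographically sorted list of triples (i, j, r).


Propagating the 10 rank bounds to every northwest block:

  R[1]: 0 0 1 1 1 1 1 1 1
  R[2]: 0 0 1 1 1 1 1 2 2
  R[3]: 0 0 1 1 1 2 2 3 3
  R[4]: 0 0 1 1 2 3 3 4 4
  R[5]: 1 1 2 2 3 4 4 5 5
  R[6]: 1 1 2 3 4 5 5 6 6
  R[7]: 1 2 3 4 5 6 6 7 7
  R[8]: 1 2 3 4 5 6 6 7 8
  R[9]: 1 2 3 4 5 6 7 8 9

hence w(1..9) = (3, 8, 6, 5, 1, 4, 2, 9, 7).

Fulton essential set (6 of the 17 Rothe cells):

[(2, 7, 1), (3, 5, 1), (4, 2, 0), (4, 4, 1), (6, 2, 1), (8, 7, 6)]


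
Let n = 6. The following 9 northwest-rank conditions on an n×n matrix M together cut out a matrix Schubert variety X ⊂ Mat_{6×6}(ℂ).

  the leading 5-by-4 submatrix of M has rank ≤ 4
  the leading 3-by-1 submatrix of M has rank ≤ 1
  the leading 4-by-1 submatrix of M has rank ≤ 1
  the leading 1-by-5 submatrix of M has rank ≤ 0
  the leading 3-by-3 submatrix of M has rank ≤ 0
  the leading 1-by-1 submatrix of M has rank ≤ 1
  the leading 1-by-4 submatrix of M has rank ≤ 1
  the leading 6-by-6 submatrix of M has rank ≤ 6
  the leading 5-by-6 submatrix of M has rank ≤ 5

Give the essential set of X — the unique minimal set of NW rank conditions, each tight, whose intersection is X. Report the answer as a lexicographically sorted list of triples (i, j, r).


Recovering R(i,j) via the rank-extension bound from the 9 conditions:

  i=1: 0 | 0 | 0 | 0 | 0 | 1
  i=2: 0 | 0 | 0 | 1 | 1 | 2
  i=3: 0 | 0 | 0 | 1 | 2 | 3
  i=4: 1 | 1 | 1 | 2 | 3 | 4
  i=5: 1 | 2 | 2 | 3 | 4 | 5
  i=6: 1 | 2 | 3 | 4 | 5 | 6

hence w(1..6) = (6, 4, 5, 1, 2, 3).

|D(w)|=11, |Ess(w)|=2:

[(1, 5, 0), (3, 3, 0)]


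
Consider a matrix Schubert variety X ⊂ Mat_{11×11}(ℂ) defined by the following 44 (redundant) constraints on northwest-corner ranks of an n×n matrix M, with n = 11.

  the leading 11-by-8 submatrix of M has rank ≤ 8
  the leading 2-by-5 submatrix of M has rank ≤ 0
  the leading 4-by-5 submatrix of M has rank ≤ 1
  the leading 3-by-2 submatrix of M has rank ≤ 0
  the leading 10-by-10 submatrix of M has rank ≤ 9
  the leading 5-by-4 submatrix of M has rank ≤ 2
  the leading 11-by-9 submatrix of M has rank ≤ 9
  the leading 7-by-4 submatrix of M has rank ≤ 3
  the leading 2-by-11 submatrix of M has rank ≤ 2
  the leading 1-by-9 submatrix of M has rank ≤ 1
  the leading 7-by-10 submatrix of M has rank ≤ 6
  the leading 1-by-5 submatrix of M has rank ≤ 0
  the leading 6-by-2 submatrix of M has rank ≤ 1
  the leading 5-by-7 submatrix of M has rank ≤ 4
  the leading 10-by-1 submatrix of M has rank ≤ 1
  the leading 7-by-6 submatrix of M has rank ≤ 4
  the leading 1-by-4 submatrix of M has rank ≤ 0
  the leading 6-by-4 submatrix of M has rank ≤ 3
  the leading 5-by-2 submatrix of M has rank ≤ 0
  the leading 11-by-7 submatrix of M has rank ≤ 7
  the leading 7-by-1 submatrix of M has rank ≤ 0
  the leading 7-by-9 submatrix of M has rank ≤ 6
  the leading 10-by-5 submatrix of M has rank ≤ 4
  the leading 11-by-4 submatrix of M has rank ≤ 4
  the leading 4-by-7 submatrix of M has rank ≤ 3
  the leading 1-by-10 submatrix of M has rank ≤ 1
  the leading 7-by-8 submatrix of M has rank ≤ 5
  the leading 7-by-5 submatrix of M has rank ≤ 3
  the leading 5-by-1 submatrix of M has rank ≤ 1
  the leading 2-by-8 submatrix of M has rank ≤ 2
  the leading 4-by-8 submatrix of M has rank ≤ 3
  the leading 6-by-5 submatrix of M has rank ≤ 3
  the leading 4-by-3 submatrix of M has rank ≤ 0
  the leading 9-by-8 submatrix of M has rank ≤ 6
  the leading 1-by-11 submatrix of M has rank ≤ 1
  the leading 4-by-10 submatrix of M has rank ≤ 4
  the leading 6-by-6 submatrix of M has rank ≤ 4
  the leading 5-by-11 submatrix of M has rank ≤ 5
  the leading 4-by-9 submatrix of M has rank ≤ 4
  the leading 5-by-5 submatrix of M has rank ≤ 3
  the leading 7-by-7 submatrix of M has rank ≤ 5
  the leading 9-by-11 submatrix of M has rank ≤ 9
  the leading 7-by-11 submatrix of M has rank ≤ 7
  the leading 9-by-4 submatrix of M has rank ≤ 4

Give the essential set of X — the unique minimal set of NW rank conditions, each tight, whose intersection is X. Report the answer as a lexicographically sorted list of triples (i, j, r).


Recovering R(i,j) via the rank-extension bound from the 44 conditions:

  row 1: 0 | 0 | 0 | 0 | 0 | 1 | 1 | 1 | 1 | 1 | 1
  row 2: 0 | 0 | 0 | 0 | 0 | 1 | 2 | 2 | 2 | 2 | 2
  row 3: 0 | 0 | 0 | 1 | 1 | 2 | 3 | 3 | 3 | 3 | 3
  row 4: 0 | 0 | 0 | 1 | 1 | 2 | 3 | 3 | 4 | 4 | 4
  row 5: 0 | 0 | 1 | 2 | 2 | 3 | 4 | 4 | 5 | 5 | 5
  row 6: 0 | 1 | 2 | 3 | 3 | 4 | 5 | 5 | 6 | 6 | 6
  row 7: 0 | 1 | 2 | 3 | 3 | 4 | 5 | 5 | 6 | 6 | 7
  row 8: 1 | 2 | 3 | 4 | 4 | 5 | 6 | 6 | 7 | 7 | 8
  row 9: 1 | 2 | 3 | 4 | 4 | 5 | 6 | 6 | 7 | 8 | 9
  row 10: 1 | 2 | 3 | 4 | 4 | 5 | 6 | 7 | 8 | 9 | 10
  row 11: 1 | 2 | 3 | 4 | 5 | 6 | 7 | 8 | 9 | 10 | 11

reading off 1-entries of Δ²R: w = (6, 7, 4, 9, 3, 2, 11, 1, 10, 8, 5).

11 SE-corners of the 28-cell Rothe diagram give Ess(w):

[(2, 5, 0), (4, 3, 0), (4, 5, 1), (4, 8, 3), (5, 2, 0), (7, 1, 0), (7, 5, 3), (7, 8, 5), (7, 10, 6), (9, 8, 6), (10, 5, 4)]


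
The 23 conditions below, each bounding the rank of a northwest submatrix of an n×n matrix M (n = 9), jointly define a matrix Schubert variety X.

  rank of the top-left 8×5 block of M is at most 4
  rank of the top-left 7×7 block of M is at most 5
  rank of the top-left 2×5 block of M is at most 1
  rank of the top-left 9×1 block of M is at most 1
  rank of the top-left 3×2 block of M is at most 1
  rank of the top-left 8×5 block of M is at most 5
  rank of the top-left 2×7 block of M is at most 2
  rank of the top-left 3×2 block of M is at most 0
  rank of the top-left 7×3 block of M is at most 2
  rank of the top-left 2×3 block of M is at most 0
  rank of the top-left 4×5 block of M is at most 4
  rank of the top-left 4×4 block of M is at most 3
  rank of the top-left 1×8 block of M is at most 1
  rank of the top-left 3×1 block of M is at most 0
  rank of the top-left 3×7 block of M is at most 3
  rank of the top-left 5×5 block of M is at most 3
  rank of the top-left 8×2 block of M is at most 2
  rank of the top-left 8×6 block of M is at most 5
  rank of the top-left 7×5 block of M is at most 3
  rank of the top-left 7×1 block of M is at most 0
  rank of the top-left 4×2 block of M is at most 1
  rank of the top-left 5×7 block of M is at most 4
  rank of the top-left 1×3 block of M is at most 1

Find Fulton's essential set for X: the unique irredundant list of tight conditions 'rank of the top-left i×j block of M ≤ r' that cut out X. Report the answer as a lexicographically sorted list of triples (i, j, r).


Reconstructing r_w from the 23 given conditions:

  i=1: 0  0  0  1  1  1  1  1  1
  i=2: 0  0  0  1  1  2  2  2  2
  i=3: 0  0  1  2  2  3  3  3  3
  i=4: 0  1  2  3  3  4  4  4  4
  i=5: 0  1  2  3  3  4  4  5  5
  i=6: 0  1  2  3  3  4  5  6  6
  i=7: 0  1  2  3  3  4  5  6  7
  i=8: 1  2  3  4  4  5  6  7  8
  i=9: 1  2  3  4  5  6  7  8  9

so w = (4, 6, 3, 2, 8, 7, 9, 1, 5).

Rothe diagram D(w) (17 cells), 6 SE-corners (essential conditions):

[(2, 3, 0), (2, 5, 1), (3, 2, 0), (5, 7, 4), (7, 1, 0), (7, 5, 3)]


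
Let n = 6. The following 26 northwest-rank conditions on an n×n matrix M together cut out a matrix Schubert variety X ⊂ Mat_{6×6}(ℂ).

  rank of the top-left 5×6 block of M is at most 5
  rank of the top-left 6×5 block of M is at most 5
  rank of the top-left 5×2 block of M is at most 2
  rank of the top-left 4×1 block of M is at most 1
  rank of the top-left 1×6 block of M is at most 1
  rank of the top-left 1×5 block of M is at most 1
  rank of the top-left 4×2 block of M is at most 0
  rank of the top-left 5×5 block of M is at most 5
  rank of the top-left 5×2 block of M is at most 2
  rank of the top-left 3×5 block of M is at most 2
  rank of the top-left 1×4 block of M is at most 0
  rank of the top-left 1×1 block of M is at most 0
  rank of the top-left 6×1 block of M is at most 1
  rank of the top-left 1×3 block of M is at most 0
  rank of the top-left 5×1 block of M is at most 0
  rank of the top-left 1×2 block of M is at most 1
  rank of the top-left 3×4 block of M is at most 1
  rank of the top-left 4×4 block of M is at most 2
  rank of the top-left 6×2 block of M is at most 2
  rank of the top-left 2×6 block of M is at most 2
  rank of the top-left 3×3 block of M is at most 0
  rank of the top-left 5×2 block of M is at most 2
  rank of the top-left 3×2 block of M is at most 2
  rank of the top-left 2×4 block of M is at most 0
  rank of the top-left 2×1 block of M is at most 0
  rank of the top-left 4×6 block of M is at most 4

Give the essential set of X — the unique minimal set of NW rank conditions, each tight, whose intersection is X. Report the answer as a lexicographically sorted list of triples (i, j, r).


Recovering R(i,j) via the rank-extension bound from the 26 conditions:

  i=1: 0 | 0 | 0 | 0 | 1 | 1
  i=2: 0 | 0 | 0 | 0 | 1 | 2
  i=3: 0 | 0 | 0 | 1 | 2 | 3
  i=4: 0 | 0 | 1 | 2 | 3 | 4
  i=5: 0 | 1 | 2 | 3 | 4 | 5
  i=6: 1 | 2 | 3 | 4 | 5 | 6

giving w = (5, 6, 4, 3, 2, 1) via Δ²R.

Fulton essential set (4 of the 14 Rothe cells):

[(2, 4, 0), (3, 3, 0), (4, 2, 0), (5, 1, 0)]


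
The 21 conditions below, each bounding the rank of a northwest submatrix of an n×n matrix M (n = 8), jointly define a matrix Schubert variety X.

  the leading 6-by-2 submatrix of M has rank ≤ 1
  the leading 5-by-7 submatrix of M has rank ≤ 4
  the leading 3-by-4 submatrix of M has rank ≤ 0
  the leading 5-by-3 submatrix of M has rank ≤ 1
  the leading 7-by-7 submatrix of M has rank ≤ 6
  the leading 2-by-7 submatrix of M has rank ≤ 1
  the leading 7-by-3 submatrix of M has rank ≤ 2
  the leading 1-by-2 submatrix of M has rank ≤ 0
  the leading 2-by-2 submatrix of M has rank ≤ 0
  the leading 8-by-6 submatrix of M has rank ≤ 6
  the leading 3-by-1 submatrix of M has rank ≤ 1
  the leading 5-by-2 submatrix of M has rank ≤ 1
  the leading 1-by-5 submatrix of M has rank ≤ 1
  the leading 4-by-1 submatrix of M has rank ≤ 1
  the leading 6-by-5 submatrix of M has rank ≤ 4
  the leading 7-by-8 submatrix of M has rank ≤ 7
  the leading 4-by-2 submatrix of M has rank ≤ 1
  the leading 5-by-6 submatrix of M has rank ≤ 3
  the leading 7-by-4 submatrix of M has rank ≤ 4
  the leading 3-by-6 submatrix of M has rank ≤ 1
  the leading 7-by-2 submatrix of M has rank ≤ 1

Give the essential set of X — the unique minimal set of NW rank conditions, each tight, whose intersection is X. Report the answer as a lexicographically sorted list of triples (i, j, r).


Rank table r_w(8×8) implied by the 21 constraints:

  row 1: 0, 0, 0, 0, 1, 1, 1, 1
  row 2: 0, 0, 0, 0, 1, 1, 1, 2
  row 3: 0, 0, 0, 0, 1, 1, 2, 3
  row 4: 1, 1, 1, 1, 2, 2, 3, 4
  row 5: 1, 1, 1, 2, 3, 3, 4, 5
  row 6: 1, 1, 2, 3, 4, 4, 5, 6
  row 7: 1, 1, 2, 3, 4, 5, 6, 7
  row 8: 1, 2, 3, 4, 5, 6, 7, 8

second differences of R give the permutation w = (5, 8, 7, 1, 4, 3, 6, 2).

Rothe diagram D(w) (19 cells), 5 SE-corners (essential conditions):

[(2, 7, 1), (3, 4, 0), (3, 6, 1), (5, 3, 1), (7, 2, 1)]


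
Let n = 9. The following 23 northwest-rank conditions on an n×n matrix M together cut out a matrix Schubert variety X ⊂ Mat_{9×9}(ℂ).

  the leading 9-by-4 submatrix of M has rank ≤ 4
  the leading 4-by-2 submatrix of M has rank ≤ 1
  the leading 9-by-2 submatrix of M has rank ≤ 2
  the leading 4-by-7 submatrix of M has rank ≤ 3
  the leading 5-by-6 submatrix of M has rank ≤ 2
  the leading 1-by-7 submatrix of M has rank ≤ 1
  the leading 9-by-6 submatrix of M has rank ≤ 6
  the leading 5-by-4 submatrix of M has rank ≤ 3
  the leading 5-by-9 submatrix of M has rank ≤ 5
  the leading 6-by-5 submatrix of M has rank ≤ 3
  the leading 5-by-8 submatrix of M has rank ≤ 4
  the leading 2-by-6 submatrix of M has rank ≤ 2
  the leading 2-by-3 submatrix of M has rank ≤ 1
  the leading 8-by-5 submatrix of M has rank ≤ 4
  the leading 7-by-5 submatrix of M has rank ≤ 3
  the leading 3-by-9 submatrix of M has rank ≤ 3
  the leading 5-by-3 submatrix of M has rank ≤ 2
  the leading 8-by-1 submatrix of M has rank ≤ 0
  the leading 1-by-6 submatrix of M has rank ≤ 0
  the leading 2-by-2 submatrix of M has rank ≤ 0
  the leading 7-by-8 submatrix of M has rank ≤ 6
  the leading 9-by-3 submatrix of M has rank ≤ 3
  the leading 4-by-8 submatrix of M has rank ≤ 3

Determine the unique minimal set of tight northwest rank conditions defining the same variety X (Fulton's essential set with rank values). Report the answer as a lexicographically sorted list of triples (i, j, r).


Computing R[i][j] = min implied NW-rank bound (n=9, 23 conditions):

  0 0 0 0 0 0 1 1 1
  0 0 1 1 1 1 2 2 2
  0 1 2 2 2 2 3 3 3
  0 1 2 2 2 2 3 3 4
  0 1 2 2 2 2 3 4 5
  0 1 2 3 3 3 4 5 6
  0 1 2 3 3 4 5 6 7
  0 1 2 3 4 5 6 7 8
  1 2 3 4 5 6 7 8 9

hence w(1..9) = (7, 3, 2, 9, 8, 4, 6, 5, 1).

|D(w)|=22, |Ess(w)|=6:

[(1, 6, 0), (2, 2, 0), (4, 8, 3), (5, 6, 2), (7, 5, 3), (8, 1, 0)]


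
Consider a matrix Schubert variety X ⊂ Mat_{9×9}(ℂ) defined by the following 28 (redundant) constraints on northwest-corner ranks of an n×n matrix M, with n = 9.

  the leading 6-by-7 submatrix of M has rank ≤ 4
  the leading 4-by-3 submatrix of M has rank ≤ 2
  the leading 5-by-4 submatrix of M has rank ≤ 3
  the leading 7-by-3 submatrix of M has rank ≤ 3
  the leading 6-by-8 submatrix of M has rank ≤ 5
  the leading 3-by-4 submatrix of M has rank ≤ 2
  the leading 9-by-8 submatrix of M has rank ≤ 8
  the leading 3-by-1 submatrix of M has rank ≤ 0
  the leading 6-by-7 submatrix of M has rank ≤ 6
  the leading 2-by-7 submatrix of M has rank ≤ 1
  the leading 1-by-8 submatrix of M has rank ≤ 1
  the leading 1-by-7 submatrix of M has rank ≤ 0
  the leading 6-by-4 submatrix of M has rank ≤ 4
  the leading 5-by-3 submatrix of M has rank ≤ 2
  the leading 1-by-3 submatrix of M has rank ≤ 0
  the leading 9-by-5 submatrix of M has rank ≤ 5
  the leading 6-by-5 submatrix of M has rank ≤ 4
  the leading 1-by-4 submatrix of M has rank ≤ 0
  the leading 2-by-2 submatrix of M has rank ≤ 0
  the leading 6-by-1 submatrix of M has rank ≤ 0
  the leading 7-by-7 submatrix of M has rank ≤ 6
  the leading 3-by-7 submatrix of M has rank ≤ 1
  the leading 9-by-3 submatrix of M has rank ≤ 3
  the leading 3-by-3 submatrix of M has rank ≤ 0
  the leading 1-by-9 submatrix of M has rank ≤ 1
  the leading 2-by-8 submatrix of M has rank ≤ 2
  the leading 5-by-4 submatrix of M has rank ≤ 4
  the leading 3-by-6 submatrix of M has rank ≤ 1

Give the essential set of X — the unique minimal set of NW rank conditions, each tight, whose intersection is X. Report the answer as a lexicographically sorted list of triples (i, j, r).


Reconstructing r_w from the 28 given conditions:

  R[1]: 0, 0, 0, 0, 0, 0, 0, 1, 1
  R[2]: 0, 0, 0, 1, 1, 1, 1, 2, 2
  R[3]: 0, 0, 0, 1, 1, 1, 1, 2, 3
  R[4]: 0, 1, 1, 2, 2, 2, 2, 3, 4
  R[5]: 0, 1, 2, 3, 3, 3, 3, 4, 5
  R[6]: 0, 1, 2, 3, 4, 4, 4, 5, 6
  R[7]: 1, 2, 3, 4, 5, 5, 5, 6, 7
  R[8]: 1, 2, 3, 4, 5, 6, 6, 7, 8
  R[9]: 1, 2, 3, 4, 5, 6, 7, 8, 9

hence w(1..9) = (8, 4, 9, 2, 3, 5, 1, 6, 7).

ℓ(w)=19; the 4 essential cells (i,j,r):

[(1, 7, 0), (3, 3, 0), (3, 7, 1), (6, 1, 0)]


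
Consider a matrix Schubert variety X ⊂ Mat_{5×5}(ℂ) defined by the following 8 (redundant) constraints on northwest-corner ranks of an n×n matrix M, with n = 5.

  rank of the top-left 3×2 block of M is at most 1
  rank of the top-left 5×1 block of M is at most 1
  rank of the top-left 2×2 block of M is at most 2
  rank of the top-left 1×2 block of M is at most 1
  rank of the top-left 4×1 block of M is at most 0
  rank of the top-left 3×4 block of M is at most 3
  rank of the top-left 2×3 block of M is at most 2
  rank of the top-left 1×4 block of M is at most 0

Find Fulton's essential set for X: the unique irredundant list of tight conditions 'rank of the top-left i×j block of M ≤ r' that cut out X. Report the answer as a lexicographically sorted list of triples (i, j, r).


Recovering R(i,j) via the rank-extension bound from the 8 conditions:

  row 1: 0  0  0  0  1
  row 2: 0  1  1  1  2
  row 3: 0  1  2  2  3
  row 4: 0  1  2  3  4
  row 5: 1  2  3  4  5

so w = (5, 2, 3, 4, 1).

ℓ(w)=7; the 2 essential cells (i,j,r):

[(1, 4, 0), (4, 1, 0)]


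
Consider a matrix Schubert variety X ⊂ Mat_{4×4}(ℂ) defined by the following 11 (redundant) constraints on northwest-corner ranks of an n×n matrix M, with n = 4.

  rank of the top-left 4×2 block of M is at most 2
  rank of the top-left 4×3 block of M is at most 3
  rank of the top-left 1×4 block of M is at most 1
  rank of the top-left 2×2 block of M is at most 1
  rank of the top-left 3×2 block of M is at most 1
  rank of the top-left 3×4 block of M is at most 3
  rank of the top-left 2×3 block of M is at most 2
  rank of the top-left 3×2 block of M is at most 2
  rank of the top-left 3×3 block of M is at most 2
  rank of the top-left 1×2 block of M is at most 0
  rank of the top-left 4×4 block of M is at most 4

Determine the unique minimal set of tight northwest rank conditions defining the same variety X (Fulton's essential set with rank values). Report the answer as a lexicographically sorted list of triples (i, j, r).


The tightest implied rank at each (i,j), from the 11 conditions:

  R[1]: 0 | 0 | 1 | 1
  R[2]: 1 | 1 | 2 | 2
  R[3]: 1 | 1 | 2 | 3
  R[4]: 1 | 2 | 3 | 4

second differences of R give the permutation w = (3, 1, 4, 2).

|D(w)|=3, |Ess(w)|=2:

[(1, 2, 0), (3, 2, 1)]


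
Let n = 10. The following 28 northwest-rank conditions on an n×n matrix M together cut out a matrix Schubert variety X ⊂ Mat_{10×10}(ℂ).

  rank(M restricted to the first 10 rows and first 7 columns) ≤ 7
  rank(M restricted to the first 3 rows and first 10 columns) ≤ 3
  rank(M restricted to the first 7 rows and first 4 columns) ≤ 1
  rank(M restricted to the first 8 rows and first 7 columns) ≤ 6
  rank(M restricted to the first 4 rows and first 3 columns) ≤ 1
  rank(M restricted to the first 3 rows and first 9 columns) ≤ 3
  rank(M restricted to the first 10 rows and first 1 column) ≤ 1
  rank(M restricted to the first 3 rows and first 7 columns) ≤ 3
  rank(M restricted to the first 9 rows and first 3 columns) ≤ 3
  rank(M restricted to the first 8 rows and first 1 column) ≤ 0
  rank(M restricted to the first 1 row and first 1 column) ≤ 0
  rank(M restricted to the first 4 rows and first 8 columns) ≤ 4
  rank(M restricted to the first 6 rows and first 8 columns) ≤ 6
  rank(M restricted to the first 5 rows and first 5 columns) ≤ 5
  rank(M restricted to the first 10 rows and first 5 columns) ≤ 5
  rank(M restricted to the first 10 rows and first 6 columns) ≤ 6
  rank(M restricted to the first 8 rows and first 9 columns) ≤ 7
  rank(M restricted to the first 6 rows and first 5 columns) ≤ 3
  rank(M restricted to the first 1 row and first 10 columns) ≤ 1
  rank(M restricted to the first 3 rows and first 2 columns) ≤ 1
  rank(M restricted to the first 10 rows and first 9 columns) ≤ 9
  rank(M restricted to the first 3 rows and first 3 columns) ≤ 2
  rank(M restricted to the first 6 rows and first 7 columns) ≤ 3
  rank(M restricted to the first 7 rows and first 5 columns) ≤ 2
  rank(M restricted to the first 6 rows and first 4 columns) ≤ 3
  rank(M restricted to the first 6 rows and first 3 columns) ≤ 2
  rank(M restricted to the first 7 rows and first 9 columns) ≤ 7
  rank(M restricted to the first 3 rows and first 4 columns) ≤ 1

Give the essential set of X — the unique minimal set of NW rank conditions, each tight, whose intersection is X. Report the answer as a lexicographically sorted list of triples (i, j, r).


Rank table r_w(10×10) implied by the 28 constraints:

  R[1]: 0 | 1 | 1 | 1 | 1 | 1 | 1 | 1 | 1 | 1
  R[2]: 0 | 1 | 1 | 1 | 2 | 2 | 2 | 2 | 2 | 2
  R[3]: 0 | 1 | 1 | 1 | 2 | 3 | 3 | 3 | 3 | 3
  R[4]: 0 | 1 | 1 | 1 | 2 | 3 | 3 | 4 | 4 | 4
  R[5]: 0 | 1 | 1 | 1 | 2 | 3 | 3 | 4 | 5 | 5
  R[6]: 0 | 1 | 1 | 1 | 2 | 3 | 3 | 4 | 5 | 6
  R[7]: 0 | 1 | 1 | 1 | 2 | 3 | 4 | 5 | 6 | 7
  R[8]: 0 | 1 | 2 | 2 | 3 | 4 | 5 | 6 | 7 | 8
  R[9]: 1 | 2 | 3 | 3 | 4 | 5 | 6 | 7 | 8 | 9
  R[10]: 1 | 2 | 3 | 4 | 5 | 6 | 7 | 8 | 9 | 10

reading off 1-entries of Δ²R: w = (2, 5, 6, 8, 9, 10, 7, 3, 1, 4).

Rothe diagram D(w) (23 cells), 3 SE-corners (essential conditions):

[(6, 7, 3), (7, 4, 1), (8, 1, 0)]


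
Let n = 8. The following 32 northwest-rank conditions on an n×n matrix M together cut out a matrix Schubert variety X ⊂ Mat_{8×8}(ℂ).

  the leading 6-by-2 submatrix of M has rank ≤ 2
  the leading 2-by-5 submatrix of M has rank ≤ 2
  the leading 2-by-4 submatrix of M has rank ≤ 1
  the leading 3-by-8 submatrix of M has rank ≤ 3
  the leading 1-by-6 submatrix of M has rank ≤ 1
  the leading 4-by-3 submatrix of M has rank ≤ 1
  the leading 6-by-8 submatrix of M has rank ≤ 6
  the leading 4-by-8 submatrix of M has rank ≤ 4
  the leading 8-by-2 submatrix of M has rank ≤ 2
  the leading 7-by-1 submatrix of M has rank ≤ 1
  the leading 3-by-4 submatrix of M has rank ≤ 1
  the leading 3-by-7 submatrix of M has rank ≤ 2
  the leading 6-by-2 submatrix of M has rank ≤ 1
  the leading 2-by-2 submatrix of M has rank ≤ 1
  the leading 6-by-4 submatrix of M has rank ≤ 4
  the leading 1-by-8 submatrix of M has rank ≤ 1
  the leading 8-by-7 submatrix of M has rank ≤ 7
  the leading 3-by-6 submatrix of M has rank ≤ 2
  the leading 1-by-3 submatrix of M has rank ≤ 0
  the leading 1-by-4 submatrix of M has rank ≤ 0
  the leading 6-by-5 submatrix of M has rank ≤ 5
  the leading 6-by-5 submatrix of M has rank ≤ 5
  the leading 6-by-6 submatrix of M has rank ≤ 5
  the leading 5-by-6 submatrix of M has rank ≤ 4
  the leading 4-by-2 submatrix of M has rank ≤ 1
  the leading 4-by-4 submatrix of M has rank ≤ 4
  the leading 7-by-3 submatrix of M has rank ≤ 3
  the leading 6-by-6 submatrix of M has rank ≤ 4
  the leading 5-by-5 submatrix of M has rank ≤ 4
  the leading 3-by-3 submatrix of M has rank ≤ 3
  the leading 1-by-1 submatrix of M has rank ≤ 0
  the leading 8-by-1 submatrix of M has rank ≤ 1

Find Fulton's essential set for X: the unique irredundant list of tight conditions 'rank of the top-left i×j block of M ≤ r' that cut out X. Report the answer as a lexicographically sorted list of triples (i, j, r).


Computing R[i][j] = min implied NW-rank bound (n=8, 32 conditions):

  i=1: 0 0 0 0 1 1 1 1
  i=2: 1 1 1 1 2 2 2 2
  i=3: 1 1 1 1 2 2 2 3
  i=4: 1 1 1 2 3 3 3 4
  i=5: 1 1 2 3 4 4 4 5
  i=6: 1 1 2 3 4 4 5 6
  i=7: 1 2 3 4 5 5 6 7
  i=8: 1 2 3 4 5 6 7 8

so w = (5, 1, 8, 4, 3, 7, 2, 6).

ℓ(w)=14; the 6 essential cells (i,j,r):

[(1, 4, 0), (3, 4, 1), (3, 7, 2), (4, 3, 1), (6, 2, 1), (6, 6, 4)]


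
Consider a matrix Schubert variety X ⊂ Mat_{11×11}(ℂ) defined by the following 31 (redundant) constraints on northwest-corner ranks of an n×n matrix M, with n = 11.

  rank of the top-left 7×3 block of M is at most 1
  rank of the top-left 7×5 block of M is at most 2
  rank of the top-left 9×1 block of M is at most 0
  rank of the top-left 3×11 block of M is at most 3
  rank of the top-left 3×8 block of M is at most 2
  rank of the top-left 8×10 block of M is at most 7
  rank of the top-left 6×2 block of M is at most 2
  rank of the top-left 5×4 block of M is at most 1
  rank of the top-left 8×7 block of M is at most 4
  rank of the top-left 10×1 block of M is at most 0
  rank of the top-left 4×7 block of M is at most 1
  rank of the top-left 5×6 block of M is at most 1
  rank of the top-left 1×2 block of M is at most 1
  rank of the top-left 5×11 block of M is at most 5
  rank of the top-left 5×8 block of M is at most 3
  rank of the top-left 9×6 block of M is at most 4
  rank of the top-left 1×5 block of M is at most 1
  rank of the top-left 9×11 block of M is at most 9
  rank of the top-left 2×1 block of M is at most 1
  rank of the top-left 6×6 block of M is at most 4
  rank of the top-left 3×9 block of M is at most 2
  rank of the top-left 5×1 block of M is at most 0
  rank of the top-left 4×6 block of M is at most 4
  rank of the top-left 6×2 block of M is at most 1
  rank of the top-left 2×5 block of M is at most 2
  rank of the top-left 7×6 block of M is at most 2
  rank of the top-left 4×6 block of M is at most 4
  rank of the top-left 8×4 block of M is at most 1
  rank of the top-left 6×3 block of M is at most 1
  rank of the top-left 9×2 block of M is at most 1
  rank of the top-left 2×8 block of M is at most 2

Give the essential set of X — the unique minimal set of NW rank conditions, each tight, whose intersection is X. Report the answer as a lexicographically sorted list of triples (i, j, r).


The tightest implied rank at each (i,j), from the 31 conditions:

  row 1: 0, 1, 1, 1, 1, 1, 1, 1, 1, 1, 1
  row 2: 0, 1, 1, 1, 1, 1, 1, 2, 2, 2, 2
  row 3: 0, 1, 1, 1, 1, 1, 1, 2, 2, 3, 3
  row 4: 0, 1, 1, 1, 1, 1, 1, 2, 3, 4, 4
  row 5: 0, 1, 1, 1, 1, 1, 2, 3, 4, 5, 5
  row 6: 0, 1, 1, 1, 2, 2, 3, 4, 5, 6, 6
  row 7: 0, 1, 1, 1, 2, 2, 3, 4, 5, 6, 7
  row 8: 0, 1, 1, 1, 2, 3, 4, 5, 6, 7, 8
  row 9: 0, 1, 2, 2, 3, 4, 5, 6, 7, 8, 9
  row 10: 0, 1, 2, 3, 4, 5, 6, 7, 8, 9, 10
  row 11: 1, 2, 3, 4, 5, 6, 7, 8, 9, 10, 11

second differences of R give the permutation w = (2, 8, 10, 9, 7, 5, 11, 6, 3, 4, 1).

D(w) has 37 cells with 6 SE-corners; essential set:

[(3, 9, 2), (4, 7, 1), (5, 6, 1), (7, 6, 2), (8, 4, 1), (10, 1, 0)]
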